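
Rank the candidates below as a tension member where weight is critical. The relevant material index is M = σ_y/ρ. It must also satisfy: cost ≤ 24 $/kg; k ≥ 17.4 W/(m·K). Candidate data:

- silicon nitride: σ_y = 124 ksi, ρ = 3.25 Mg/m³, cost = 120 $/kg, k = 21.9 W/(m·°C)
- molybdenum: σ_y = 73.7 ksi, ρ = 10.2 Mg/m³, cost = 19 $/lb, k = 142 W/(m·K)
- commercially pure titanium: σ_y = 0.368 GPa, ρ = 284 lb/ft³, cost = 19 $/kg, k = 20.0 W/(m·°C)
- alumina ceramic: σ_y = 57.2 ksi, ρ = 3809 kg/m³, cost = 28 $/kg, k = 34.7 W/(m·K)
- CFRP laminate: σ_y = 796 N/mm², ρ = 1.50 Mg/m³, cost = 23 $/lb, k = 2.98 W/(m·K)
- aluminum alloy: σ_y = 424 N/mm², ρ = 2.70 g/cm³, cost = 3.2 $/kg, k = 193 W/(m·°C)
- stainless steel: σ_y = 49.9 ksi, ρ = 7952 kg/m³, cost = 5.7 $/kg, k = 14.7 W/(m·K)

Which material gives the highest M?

aluminum alloy

Screen on constraints: cost ≤ 24 $/kg; k ≥ 17.4 W/(m·K). Survivors: commercially pure titanium, aluminum alloy.
Putting every candidate on a common basis:
  commercially pure titanium: σ_y = 368.0 MPa, ρ = 4549 kg/m³
  aluminum alloy: σ_y = 424.0 MPa, ρ = 2700 kg/m³
  aluminum alloy: M = 157 kN·m/kg
  commercially pure titanium: M = 80.9 kN·m/kg
Aluminum alloy has the largest M.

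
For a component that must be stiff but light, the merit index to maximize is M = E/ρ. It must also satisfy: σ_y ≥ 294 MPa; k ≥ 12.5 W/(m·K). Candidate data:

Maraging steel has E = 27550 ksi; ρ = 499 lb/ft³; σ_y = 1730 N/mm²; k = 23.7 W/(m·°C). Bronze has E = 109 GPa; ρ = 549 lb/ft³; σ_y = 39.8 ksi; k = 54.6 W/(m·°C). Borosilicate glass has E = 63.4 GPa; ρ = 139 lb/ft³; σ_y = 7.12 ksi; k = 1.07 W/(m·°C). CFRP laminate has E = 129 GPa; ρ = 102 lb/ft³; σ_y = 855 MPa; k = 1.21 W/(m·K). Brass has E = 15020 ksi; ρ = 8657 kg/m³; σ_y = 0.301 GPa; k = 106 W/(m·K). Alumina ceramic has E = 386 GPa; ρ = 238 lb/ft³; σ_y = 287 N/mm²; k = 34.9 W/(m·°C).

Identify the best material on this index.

maraging steel

Screen on constraints: σ_y ≥ 294 MPa; k ≥ 12.5 W/(m·K). Survivors: maraging steel, brass.
After converting to SI:
  maraging steel: E = 190.0 GPa, ρ = 7993 kg/m³
  brass: E = 103.6 GPa, ρ = 8657 kg/m³
  maraging steel: M = 23.8 MN·m/kg
  brass: M = 12.0 MN·m/kg
Maraging steel ranks first.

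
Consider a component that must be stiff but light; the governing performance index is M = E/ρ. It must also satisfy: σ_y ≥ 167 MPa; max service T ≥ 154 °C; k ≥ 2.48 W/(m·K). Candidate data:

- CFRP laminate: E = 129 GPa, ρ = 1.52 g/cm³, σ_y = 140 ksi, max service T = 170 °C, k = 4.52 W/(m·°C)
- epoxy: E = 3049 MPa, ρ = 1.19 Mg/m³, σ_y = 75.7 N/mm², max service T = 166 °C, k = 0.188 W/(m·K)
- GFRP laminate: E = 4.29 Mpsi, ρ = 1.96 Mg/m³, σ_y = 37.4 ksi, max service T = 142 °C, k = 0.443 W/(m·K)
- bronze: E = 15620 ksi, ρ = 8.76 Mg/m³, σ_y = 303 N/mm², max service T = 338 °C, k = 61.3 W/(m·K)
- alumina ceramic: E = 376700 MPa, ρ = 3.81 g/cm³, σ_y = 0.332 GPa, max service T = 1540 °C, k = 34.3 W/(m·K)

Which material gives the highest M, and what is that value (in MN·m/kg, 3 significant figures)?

Screen on constraints: σ_y ≥ 167 MPa; max service T ≥ 154 °C; k ≥ 2.48 W/(m·K). Survivors: CFRP laminate, bronze, alumina ceramic.
Convert each candidate to consistent units, then evaluate M:
  CFRP laminate: E = 129.0 GPa, ρ = 1520 kg/m³
  bronze: E = 107.7 GPa, ρ = 8760 kg/m³
  alumina ceramic: E = 376.7 GPa, ρ = 3810 kg/m³
  alumina ceramic: M = 98.9 MN·m/kg
  CFRP laminate: M = 84.9 MN·m/kg
  bronze: M = 12.3 MN·m/kg
Highest index: alumina ceramic.

alumina ceramic, M = 98.9 MN·m/kg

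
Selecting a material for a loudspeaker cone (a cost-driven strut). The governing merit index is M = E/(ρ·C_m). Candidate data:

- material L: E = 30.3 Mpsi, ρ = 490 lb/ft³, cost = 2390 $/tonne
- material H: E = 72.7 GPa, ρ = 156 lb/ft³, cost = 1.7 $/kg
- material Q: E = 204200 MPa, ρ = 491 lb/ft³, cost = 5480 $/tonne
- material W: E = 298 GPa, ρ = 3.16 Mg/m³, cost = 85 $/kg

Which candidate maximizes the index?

In SI units:
  material L: E = 208.9 GPa, ρ = 7849 kg/m³, cost = 2.390 $/kg
  material H: E = 72.70 GPa, ρ = 2499 kg/m³, cost = 1.700 $/kg
  material Q: E = 204.2 GPa, ρ = 7865 kg/m³, cost = 5.480 $/kg
  material W: E = 298.0 GPa, ρ = 3160 kg/m³, cost = 85.00 $/kg
  material H: M = 17.1 MN·m per $
  material L: M = 11.1 MN·m per $
  material Q: M = 4.74 MN·m per $
  material W: M = 1.11 MN·m per $
Material H ranks first.

material H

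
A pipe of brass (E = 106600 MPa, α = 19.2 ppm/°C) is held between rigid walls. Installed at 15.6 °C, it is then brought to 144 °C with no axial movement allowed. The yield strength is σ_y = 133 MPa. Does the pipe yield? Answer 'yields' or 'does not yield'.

E = 106600 MPa = 106.6 GPa.
ΔT = 128.4 K. Constrained thermal stress σ = E·α·ΔT = 106.6×10³ MPa × 19.2×10⁻⁶ × 128.4 = 263 MPa (compressive).
Compare to σ_y = 133 MPa: σ ≥ σ_y, so it yields.

yields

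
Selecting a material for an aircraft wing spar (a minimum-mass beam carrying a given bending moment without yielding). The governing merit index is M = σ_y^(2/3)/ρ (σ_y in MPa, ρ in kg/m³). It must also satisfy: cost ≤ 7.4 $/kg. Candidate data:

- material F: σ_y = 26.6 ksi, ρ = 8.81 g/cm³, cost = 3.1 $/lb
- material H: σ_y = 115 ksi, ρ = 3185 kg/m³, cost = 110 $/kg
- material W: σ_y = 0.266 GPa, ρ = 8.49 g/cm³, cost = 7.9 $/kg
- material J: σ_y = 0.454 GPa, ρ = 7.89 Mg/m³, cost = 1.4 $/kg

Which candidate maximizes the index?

Screen on constraints: cost ≤ 7.4 $/kg. Survivors: material F, material J.
After converting to SI:
  material F: σ_y = 183.4 MPa, ρ = 8810 kg/m³
  material J: σ_y = 454.0 MPa, ρ = 7890 kg/m³
  material J: M = 7.49×10⁻³
  material F: M = 3.66×10⁻³
Highest index: material J.

material J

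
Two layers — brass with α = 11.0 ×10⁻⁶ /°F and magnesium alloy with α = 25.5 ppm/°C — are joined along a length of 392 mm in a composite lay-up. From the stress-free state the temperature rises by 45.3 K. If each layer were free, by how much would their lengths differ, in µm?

brass: α = 11.0×10⁻⁶/°F × 9/5 = 19.8×10⁻⁶/K.
Δα = |19.8 − 25.5|×10⁻⁶/K = 5.70×10⁻⁶/K.
ΔL_mismatch = Δα·L·ΔT = 5.70×10⁻⁶ × 392.0 mm × 45.3 K = 101 µm.

101 µm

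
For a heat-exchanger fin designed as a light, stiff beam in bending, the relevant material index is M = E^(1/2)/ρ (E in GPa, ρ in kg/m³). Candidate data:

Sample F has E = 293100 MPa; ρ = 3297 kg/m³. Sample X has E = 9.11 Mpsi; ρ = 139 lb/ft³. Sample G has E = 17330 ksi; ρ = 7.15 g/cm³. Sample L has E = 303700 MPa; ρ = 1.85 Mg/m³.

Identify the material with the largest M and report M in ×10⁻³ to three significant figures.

sample L, M = 9.42×10⁻³

After converting to SI:
  sample F: E = 293.1 GPa, ρ = 3297 kg/m³
  sample X: E = 62.81 GPa, ρ = 2227 kg/m³
  sample G: E = 119.5 GPa, ρ = 7150 kg/m³
  sample L: E = 303.7 GPa, ρ = 1850 kg/m³
  sample L: M = 9.42×10⁻³
  sample F: M = 5.19×10⁻³
  sample X: M = 3.56×10⁻³
  sample G: M = 1.53×10⁻³
Sample L has the largest M.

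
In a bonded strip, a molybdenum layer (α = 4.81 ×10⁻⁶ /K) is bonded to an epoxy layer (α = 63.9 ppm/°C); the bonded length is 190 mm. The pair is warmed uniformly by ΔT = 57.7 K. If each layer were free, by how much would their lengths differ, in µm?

648 µm

Δα = |4.81 − 63.9|×10⁻⁶/K = 59.1×10⁻⁶/K.
ΔL_mismatch = Δα·L·ΔT = 59.1×10⁻⁶ × 190.0 mm × 57.7 K = 648 µm.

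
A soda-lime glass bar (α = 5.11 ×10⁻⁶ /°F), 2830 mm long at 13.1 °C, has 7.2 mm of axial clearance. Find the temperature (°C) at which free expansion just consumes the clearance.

290 °C

α = 5.11×10⁻⁶/°F × 9/5 = 9.20×10⁻⁶/K.
α·L₀·ΔT = 7.2 mm ⇒ ΔT = 7.2 / (9.20×10⁻⁶ × 2830.0) = 276.6 K.
T = 13.1 + 276.6 = 289.7 °C.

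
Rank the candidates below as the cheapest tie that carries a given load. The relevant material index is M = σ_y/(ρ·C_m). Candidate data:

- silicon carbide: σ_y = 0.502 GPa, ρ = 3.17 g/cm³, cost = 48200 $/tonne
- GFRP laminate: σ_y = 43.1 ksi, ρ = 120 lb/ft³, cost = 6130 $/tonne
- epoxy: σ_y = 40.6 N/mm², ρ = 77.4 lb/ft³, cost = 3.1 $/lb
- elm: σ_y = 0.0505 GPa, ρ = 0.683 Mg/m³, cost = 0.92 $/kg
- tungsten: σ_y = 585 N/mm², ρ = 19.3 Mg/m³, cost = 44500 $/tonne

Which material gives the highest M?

Convert each candidate to consistent units, then evaluate M:
  silicon carbide: σ_y = 502.0 MPa, ρ = 3170 kg/m³, cost = 48.20 $/kg
  GFRP laminate: σ_y = 297.2 MPa, ρ = 1922 kg/m³, cost = 6.130 $/kg
  epoxy: σ_y = 40.60 MPa, ρ = 1240 kg/m³, cost = 6.834 $/kg
  elm: σ_y = 50.50 MPa, ρ = 683.0 kg/m³, cost = 0.9200 $/kg
  tungsten: σ_y = 585.0 MPa, ρ = 19300 kg/m³, cost = 44.50 $/kg
  elm: M = 80.4 kN·m per $
  GFRP laminate: M = 25.2 kN·m per $
  epoxy: M = 4.79 kN·m per $
  silicon carbide: M = 3.29 kN·m per $
  tungsten: M = 0.681 kN·m per $
Elm ranks first.

elm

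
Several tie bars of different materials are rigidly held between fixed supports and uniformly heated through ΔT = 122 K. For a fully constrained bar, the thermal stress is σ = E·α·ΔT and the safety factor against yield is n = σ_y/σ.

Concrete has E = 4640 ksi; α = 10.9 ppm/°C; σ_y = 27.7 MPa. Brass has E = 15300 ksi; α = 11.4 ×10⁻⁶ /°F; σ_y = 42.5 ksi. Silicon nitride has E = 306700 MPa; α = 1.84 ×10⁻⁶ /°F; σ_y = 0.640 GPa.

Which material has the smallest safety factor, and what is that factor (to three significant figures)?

Converting E to GPa, α to ×10⁻⁶/K, σ_y to MPa, then σ and n for each:
  concrete: E = 31.99, α = 10.9, σ_y = 27.70 → σ = 42.5 MPa, n = 0.651
  brass: E = 105.5, α = 20.5, σ_y = 293.0 → σ = 264 MPa, n = 1.11
  silicon nitride: E = 306.7, α = 3.31, σ_y = 640.0 → σ = 124 MPa, n = 5.16
The minimum is concrete at n = 0.651.

concrete, n = 0.651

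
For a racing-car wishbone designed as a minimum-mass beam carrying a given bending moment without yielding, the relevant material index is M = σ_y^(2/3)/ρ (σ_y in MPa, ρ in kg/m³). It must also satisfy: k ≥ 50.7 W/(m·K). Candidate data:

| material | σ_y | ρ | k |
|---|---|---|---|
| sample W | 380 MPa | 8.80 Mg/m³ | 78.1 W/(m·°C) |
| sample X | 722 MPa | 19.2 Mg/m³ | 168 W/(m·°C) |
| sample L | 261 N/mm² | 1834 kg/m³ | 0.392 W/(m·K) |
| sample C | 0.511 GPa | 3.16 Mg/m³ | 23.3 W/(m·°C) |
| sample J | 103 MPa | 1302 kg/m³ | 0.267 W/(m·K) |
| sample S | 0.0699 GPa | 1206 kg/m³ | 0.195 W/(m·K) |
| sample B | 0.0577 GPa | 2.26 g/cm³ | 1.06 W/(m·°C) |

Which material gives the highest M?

sample W

Screen on constraints: k ≥ 50.7 W/(m·K). Survivors: sample W, sample X.
Normalizing units and computing the index:
  sample W: σ_y = 380.0 MPa, ρ = 8800 kg/m³
  sample X: σ_y = 722.0 MPa, ρ = 19200 kg/m³
  sample W: M = 5.96×10⁻³
  sample X: M = 4.19×10⁻³
Highest index: sample W.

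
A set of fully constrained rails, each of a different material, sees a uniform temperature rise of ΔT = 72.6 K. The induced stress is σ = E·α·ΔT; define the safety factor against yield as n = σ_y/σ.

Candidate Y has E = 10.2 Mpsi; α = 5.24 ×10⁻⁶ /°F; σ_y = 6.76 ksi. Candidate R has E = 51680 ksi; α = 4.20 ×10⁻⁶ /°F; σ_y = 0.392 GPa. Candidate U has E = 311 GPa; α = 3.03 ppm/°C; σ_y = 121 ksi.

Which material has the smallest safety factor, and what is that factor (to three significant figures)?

candidate Y, n = 0.968

Per material, after unit conversion:
  candidate Y: E = 70.33, α = 9.43, σ_y = 46.61 → σ = 48.2 MPa, n = 0.968
  candidate R: E = 356.3, α = 7.56, σ_y = 392.0 → σ = 196 MPa, n = 2.00
  candidate U: E = 311.0, α = 3.03, σ_y = 834.3 → σ = 68.4 MPa, n = 12.2
The minimum is candidate Y at n = 0.968.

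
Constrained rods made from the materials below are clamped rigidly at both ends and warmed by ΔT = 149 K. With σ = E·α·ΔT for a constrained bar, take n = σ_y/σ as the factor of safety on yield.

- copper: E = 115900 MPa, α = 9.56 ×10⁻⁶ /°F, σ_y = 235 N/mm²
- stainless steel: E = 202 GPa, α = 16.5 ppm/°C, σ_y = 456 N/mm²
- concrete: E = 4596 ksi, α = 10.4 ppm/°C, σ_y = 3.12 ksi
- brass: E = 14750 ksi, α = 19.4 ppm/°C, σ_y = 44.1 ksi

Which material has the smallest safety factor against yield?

Per material, after unit conversion:
  copper: E = 115.9, α = 17.2, σ_y = 235.0 → σ = 297 MPa, n = 0.791
  stainless steel: E = 202.0, α = 16.5, σ_y = 456.0 → σ = 497 MPa, n = 0.918
  concrete: E = 31.69, α = 10.4, σ_y = 21.51 → σ = 49.1 MPa, n = 0.438
  brass: E = 101.7, α = 19.4, σ_y = 304.1 → σ = 294 MPa, n = 1.03
Concrete has the lowest safety factor, n = 0.438.

concrete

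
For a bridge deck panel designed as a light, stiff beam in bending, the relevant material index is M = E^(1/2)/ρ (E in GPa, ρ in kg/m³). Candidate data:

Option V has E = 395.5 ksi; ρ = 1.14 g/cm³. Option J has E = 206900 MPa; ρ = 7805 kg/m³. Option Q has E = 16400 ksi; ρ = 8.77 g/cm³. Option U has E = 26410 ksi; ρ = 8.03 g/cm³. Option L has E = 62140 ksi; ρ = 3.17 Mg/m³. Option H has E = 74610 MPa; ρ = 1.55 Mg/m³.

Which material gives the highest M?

Convert each candidate to consistent units, then evaluate M:
  option V: E = 2.727 GPa, ρ = 1140 kg/m³
  option J: E = 206.9 GPa, ρ = 7805 kg/m³
  option Q: E = 113.1 GPa, ρ = 8770 kg/m³
  option U: E = 182.1 GPa, ρ = 8030 kg/m³
  option L: E = 428.4 GPa, ρ = 3170 kg/m³
  option H: E = 74.61 GPa, ρ = 1550 kg/m³
  option L: M = 6.53×10⁻³
  option H: M = 5.57×10⁻³
  option J: M = 1.84×10⁻³
  option U: M = 1.68×10⁻³
  option V: M = 1.45×10⁻³
  option Q: M = 1.21×10⁻³
Highest index: option L.

option L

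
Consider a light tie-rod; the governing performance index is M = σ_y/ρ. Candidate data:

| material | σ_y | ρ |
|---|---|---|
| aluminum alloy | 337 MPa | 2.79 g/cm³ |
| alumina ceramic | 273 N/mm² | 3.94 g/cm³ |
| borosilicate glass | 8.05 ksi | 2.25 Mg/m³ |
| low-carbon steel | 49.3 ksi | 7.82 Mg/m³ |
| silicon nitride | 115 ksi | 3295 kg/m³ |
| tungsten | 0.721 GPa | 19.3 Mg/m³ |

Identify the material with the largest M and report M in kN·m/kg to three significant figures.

Normalizing units and computing the index:
  aluminum alloy: σ_y = 337.0 MPa, ρ = 2790 kg/m³
  alumina ceramic: σ_y = 273.0 MPa, ρ = 3940 kg/m³
  borosilicate glass: σ_y = 55.50 MPa, ρ = 2250 kg/m³
  low-carbon steel: σ_y = 339.9 MPa, ρ = 7820 kg/m³
  silicon nitride: σ_y = 792.9 MPa, ρ = 3295 kg/m³
  tungsten: σ_y = 721.0 MPa, ρ = 19300 kg/m³
  silicon nitride: M = 241 kN·m/kg
  aluminum alloy: M = 121 kN·m/kg
  alumina ceramic: M = 69.3 kN·m/kg
  low-carbon steel: M = 43.5 kN·m/kg
  tungsten: M = 37.4 kN·m/kg
  borosilicate glass: M = 24.7 kN·m/kg
Silicon nitride has the largest M.

silicon nitride, M = 241 kN·m/kg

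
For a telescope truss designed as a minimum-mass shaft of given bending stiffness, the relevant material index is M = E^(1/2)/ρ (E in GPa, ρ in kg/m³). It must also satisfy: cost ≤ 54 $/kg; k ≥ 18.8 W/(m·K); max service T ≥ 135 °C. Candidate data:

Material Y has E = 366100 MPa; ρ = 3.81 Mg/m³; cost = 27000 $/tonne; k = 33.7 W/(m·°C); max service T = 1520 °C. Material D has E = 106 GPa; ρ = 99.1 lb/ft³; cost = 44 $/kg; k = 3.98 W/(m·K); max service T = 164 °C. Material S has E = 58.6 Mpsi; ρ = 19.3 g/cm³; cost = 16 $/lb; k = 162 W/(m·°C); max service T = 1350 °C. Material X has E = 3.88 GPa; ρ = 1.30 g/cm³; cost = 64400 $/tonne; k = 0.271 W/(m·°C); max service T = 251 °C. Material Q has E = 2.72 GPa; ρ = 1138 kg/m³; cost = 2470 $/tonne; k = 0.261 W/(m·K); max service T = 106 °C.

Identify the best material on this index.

material Y

Screen on constraints: cost ≤ 54 $/kg; k ≥ 18.8 W/(m·K); max service T ≥ 135 °C. Survivors: material Y, material S.
Putting every candidate on a common basis:
  material Y: E = 366.1 GPa, ρ = 3810 kg/m³
  material S: E = 404.0 GPa, ρ = 19300 kg/m³
  material Y: M = 5.02×10⁻³
  material S: M = 1.04×10⁻³
Material Y has the largest M.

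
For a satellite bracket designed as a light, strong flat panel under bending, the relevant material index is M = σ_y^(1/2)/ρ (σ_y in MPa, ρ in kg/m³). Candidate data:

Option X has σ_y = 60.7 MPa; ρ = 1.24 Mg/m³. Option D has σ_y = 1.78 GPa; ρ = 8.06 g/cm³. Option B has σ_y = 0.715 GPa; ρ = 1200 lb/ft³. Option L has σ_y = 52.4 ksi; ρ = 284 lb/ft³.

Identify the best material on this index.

option X

After converting to SI:
  option X: σ_y = 60.70 MPa, ρ = 1240 kg/m³
  option D: σ_y = 1780 MPa, ρ = 8060 kg/m³
  option B: σ_y = 715.0 MPa, ρ = 19220 kg/m³
  option L: σ_y = 361.3 MPa, ρ = 4549 kg/m³
  option X: M = 6.28×10⁻³
  option D: M = 5.23×10⁻³
  option L: M = 4.18×10⁻³
  option B: M = 1.39×10⁻³
Highest index: option X.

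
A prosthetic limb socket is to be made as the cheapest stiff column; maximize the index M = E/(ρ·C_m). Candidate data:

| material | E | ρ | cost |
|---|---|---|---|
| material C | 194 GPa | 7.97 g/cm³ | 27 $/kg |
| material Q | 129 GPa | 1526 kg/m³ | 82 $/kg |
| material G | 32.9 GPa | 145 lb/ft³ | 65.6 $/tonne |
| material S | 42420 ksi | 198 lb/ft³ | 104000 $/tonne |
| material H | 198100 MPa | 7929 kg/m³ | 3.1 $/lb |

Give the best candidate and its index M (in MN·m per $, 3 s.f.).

material G, M = 216 MN·m per $

In SI units:
  material C: E = 194.0 GPa, ρ = 7970 kg/m³, cost = 27.00 $/kg
  material Q: E = 129.0 GPa, ρ = 1526 kg/m³, cost = 82.00 $/kg
  material G: E = 32.90 GPa, ρ = 2323 kg/m³, cost = 0.06560 $/kg
  material S: E = 292.5 GPa, ρ = 3172 kg/m³, cost = 104.0 $/kg
  material H: E = 198.1 GPa, ρ = 7929 kg/m³, cost = 6.834 $/kg
  material G: M = 216 MN·m per $
  material H: M = 3.66 MN·m per $
  material Q: M = 1.03 MN·m per $
  material C: M = 0.902 MN·m per $
  material S: M = 0.887 MN·m per $
Material G has the largest M.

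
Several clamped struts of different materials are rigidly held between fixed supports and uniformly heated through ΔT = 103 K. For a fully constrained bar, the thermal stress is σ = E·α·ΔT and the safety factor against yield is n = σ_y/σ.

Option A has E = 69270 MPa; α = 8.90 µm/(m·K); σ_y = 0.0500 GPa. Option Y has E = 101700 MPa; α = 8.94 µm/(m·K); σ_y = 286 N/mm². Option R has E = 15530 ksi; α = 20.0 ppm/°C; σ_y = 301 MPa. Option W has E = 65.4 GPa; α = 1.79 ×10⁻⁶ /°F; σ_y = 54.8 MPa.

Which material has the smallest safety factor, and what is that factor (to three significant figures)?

With everything in SI (GPa, ×10⁻⁶/K, MPa):
  option A: E = 69.27, α = 8.90, σ_y = 50.00 → σ = 63.5 MPa, n = 0.787
  option Y: E = 101.7, α = 8.94, σ_y = 286.0 → σ = 93.6 MPa, n = 3.05
  option R: E = 107.1, α = 20.0, σ_y = 301.0 → σ = 221 MPa, n = 1.36
  option W: E = 65.40, α = 3.22, σ_y = 54.80 → σ = 21.7 MPa, n = 2.52
The minimum is option A at n = 0.787.

option A, n = 0.787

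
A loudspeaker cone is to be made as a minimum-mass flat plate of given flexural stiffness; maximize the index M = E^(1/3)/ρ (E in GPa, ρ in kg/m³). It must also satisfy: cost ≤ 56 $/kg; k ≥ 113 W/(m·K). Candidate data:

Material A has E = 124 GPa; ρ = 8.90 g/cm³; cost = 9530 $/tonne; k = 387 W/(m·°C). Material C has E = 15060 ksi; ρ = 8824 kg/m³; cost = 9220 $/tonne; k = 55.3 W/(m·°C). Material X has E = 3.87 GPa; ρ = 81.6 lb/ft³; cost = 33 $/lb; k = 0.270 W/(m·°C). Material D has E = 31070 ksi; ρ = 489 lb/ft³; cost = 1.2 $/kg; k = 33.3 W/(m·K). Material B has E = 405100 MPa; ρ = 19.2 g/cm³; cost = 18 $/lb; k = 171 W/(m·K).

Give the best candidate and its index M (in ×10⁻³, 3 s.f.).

material A, M = 0.560×10⁻³

Screen on constraints: cost ≤ 56 $/kg; k ≥ 113 W/(m·K). Survivors: material A, material B.
After converting to SI:
  material A: E = 124.0 GPa, ρ = 8900 kg/m³
  material B: E = 405.1 GPa, ρ = 19200 kg/m³
  material A: M = 0.560×10⁻³
  material B: M = 0.385×10⁻³
Highest index: material A.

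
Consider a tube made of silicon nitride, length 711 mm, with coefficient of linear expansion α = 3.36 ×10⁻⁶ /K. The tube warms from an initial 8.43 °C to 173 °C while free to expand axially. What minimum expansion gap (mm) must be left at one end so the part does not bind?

ΔT = 173 − 8.43 = 164.6 K.
ΔL = α·L₀·ΔT = 3.36×10⁻⁶ × 711 mm × 164.6 K = 0.393 mm.

0.393 mm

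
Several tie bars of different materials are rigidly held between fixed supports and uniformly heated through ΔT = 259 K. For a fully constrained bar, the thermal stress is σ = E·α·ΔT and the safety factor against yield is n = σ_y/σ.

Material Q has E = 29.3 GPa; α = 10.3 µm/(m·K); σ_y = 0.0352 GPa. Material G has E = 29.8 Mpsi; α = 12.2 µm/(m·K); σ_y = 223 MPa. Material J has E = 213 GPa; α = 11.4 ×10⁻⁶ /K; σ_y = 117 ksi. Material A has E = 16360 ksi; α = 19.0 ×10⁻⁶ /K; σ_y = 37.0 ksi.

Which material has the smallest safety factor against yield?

material G

Converting E to GPa, α to ×10⁻⁶/K, σ_y to MPa, then σ and n for each:
  material Q: E = 29.30, α = 10.3, σ_y = 35.20 → σ = 78.2 MPa, n = 0.450
  material G: E = 205.5, α = 12.2, σ_y = 223.0 → σ = 649 MPa, n = 0.343
  material J: E = 213.0, α = 11.4, σ_y = 806.7 → σ = 629 MPa, n = 1.28
  material A: E = 112.8, α = 19.0, σ_y = 255.1 → σ = 555 MPa, n = 0.460
Smallest n: material G with n = 0.343.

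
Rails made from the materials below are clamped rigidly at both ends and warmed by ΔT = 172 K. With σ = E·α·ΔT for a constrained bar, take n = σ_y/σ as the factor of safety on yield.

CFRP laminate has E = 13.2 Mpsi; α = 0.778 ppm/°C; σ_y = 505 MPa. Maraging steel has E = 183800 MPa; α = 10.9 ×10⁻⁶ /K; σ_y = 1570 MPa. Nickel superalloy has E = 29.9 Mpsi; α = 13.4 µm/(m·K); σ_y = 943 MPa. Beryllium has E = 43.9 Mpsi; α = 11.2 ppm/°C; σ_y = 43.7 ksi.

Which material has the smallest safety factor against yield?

Converting E to GPa, α to ×10⁻⁶/K, σ_y to MPa, then σ and n for each:
  CFRP laminate: E = 91.01, α = 0.778, σ_y = 505.0 → σ = 12.2 MPa, n = 41.5
  maraging steel: E = 183.8, α = 10.9, σ_y = 1570 → σ = 345 MPa, n = 4.56
  nickel superalloy: E = 206.2, α = 13.4, σ_y = 943.0 → σ = 475 MPa, n = 1.98
  beryllium: E = 302.7, α = 11.2, σ_y = 301.3 → σ = 583 MPa, n = 0.517
Beryllium has the lowest safety factor, n = 0.517.

beryllium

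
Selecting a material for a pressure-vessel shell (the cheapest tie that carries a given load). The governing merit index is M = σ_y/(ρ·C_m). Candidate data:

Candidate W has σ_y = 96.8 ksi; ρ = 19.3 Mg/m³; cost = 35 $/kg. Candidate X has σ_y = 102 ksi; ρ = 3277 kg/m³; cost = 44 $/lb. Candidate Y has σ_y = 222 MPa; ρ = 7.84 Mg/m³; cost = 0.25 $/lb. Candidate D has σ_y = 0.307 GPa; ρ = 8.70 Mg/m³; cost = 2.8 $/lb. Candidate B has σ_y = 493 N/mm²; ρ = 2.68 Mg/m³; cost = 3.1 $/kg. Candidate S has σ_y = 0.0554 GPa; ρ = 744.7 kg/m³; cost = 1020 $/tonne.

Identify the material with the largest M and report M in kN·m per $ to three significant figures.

In SI units:
  candidate W: σ_y = 667.4 MPa, ρ = 19300 kg/m³, cost = 35.00 $/kg
  candidate X: σ_y = 703.3 MPa, ρ = 3277 kg/m³, cost = 97.00 $/kg
  candidate Y: σ_y = 222.0 MPa, ρ = 7840 kg/m³, cost = 0.5511 $/kg
  candidate D: σ_y = 307.0 MPa, ρ = 8700 kg/m³, cost = 6.173 $/kg
  candidate B: σ_y = 493.0 MPa, ρ = 2680 kg/m³, cost = 3.100 $/kg
  candidate S: σ_y = 55.40 MPa, ρ = 744.7 kg/m³, cost = 1.020 $/kg
  candidate S: M = 72.9 kN·m per $
  candidate B: M = 59.3 kN·m per $
  candidate Y: M = 51.4 kN·m per $
  candidate D: M = 5.72 kN·m per $
  candidate X: M = 2.21 kN·m per $
  candidate W: M = 0.988 kN·m per $
Candidate S has the largest M.

candidate S, M = 72.9 kN·m per $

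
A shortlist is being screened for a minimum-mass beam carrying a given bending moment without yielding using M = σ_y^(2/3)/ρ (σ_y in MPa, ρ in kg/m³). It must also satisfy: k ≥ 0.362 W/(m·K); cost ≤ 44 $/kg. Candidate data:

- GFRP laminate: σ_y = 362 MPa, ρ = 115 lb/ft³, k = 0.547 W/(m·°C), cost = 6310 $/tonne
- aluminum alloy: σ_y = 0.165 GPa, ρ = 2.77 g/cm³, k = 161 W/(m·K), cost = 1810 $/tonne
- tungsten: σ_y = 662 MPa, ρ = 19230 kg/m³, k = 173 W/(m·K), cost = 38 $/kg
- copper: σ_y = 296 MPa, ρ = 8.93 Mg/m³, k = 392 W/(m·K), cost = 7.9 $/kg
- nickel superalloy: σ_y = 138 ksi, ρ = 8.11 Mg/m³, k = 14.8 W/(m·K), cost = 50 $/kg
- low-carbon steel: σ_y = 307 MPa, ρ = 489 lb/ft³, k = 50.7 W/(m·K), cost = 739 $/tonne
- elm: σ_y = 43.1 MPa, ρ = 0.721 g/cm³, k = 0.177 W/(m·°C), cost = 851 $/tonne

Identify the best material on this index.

GFRP laminate

Screen on constraints: k ≥ 0.362 W/(m·K); cost ≤ 44 $/kg. Survivors: GFRP laminate, aluminum alloy, tungsten, copper, low-carbon steel.
Normalizing units and computing the index:
  GFRP laminate: σ_y = 362.0 MPa, ρ = 1842 kg/m³
  aluminum alloy: σ_y = 165.0 MPa, ρ = 2770 kg/m³
  tungsten: σ_y = 662.0 MPa, ρ = 19230 kg/m³
  copper: σ_y = 296.0 MPa, ρ = 8930 kg/m³
  low-carbon steel: σ_y = 307.0 MPa, ρ = 7833 kg/m³
  GFRP laminate: M = 27.6×10⁻³
  aluminum alloy: M = 10.9×10⁻³
  low-carbon steel: M = 5.81×10⁻³
  copper: M = 4.97×10⁻³
  tungsten: M = 3.95×10⁻³
Highest index: GFRP laminate.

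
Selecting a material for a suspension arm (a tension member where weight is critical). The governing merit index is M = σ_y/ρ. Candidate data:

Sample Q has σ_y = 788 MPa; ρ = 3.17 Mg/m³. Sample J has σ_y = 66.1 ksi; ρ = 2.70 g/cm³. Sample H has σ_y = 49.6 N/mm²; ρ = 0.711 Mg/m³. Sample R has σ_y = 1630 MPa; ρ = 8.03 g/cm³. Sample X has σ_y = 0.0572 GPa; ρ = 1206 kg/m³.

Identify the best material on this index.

sample Q

Convert each candidate to consistent units, then evaluate M:
  sample Q: σ_y = 788.0 MPa, ρ = 3170 kg/m³
  sample J: σ_y = 455.7 MPa, ρ = 2700 kg/m³
  sample H: σ_y = 49.60 MPa, ρ = 711.0 kg/m³
  sample R: σ_y = 1630 MPa, ρ = 8030 kg/m³
  sample X: σ_y = 57.20 MPa, ρ = 1206 kg/m³
  sample Q: M = 249 kN·m/kg
  sample R: M = 203 kN·m/kg
  sample J: M = 169 kN·m/kg
  sample H: M = 69.8 kN·m/kg
  sample X: M = 47.4 kN·m/kg
Highest index: sample Q.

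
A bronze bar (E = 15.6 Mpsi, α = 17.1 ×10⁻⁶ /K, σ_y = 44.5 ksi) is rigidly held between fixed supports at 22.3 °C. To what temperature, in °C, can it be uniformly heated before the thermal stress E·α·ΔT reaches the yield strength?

E = 15.6 Mpsi = 107.6 GPa.
σ_y = 44.5 ksi = 306.8 MPa.
E·α·ΔT = 306.8 MPa ⇒ ΔT = 306.8 / (107.6×10³ × 17.1×10⁻⁶) = 166.8 K.
T = 22.3 + 166.8 = 189.1 °C.

189 °C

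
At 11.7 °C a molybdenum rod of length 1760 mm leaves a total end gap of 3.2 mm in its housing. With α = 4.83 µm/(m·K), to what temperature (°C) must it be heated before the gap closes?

α·L₀·ΔT = 3.2 mm ⇒ ΔT = 3.2 / (4.83×10⁻⁶ × 1760.0) = 376.4 K.
T = 11.7 + 376.4 = 388.1 °C.

388 °C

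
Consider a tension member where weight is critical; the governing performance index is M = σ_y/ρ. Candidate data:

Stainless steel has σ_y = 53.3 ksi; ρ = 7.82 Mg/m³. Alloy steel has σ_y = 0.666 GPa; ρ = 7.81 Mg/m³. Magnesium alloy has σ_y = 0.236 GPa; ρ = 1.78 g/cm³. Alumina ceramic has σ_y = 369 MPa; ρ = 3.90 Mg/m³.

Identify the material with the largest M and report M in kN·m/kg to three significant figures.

After converting to SI:
  stainless steel: σ_y = 367.5 MPa, ρ = 7820 kg/m³
  alloy steel: σ_y = 666.0 MPa, ρ = 7810 kg/m³
  magnesium alloy: σ_y = 236.0 MPa, ρ = 1780 kg/m³
  alumina ceramic: σ_y = 369.0 MPa, ρ = 3900 kg/m³
  magnesium alloy: M = 133 kN·m/kg
  alumina ceramic: M = 94.6 kN·m/kg
  alloy steel: M = 85.3 kN·m/kg
  stainless steel: M = 47.0 kN·m/kg
Magnesium alloy has the largest M.

magnesium alloy, M = 133 kN·m/kg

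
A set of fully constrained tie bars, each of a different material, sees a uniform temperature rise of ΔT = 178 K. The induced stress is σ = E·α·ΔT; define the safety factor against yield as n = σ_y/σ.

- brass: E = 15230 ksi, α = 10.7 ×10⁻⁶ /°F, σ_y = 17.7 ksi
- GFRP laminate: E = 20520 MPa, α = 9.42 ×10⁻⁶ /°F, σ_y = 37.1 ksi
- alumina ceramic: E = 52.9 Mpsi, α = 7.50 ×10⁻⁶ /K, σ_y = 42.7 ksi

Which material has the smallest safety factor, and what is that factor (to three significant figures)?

Per material, after unit conversion:
  brass: E = 105.0, α = 19.3, σ_y = 122.0 → σ = 360 MPa, n = 0.339
  GFRP laminate: E = 20.52, α = 17.0, σ_y = 255.8 → σ = 61.9 MPa, n = 4.13
  alumina ceramic: E = 364.7, α = 7.50, σ_y = 294.4 → σ = 487 MPa, n = 0.605
Brass has the lowest safety factor, n = 0.339.

brass, n = 0.339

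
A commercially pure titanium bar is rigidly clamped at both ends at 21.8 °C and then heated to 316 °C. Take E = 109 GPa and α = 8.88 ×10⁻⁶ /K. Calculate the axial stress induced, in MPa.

ΔT = 294.2 K. Constrained thermal stress σ = E·α·ΔT = 109.0×10³ MPa × 8.88×10⁻⁶ × 294.2 = 285 MPa (compressive).

285 MPa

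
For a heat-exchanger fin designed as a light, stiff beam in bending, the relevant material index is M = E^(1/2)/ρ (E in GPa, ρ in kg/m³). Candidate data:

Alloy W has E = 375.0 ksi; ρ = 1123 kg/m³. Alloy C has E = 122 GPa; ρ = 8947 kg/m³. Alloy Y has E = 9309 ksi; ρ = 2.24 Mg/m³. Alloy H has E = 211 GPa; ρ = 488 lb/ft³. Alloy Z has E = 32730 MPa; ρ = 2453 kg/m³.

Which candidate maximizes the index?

alloy Y

Putting every candidate on a common basis:
  alloy W: E = 2.586 GPa, ρ = 1123 kg/m³
  alloy C: E = 122.0 GPa, ρ = 8947 kg/m³
  alloy Y: E = 64.18 GPa, ρ = 2240 kg/m³
  alloy H: E = 211.0 GPa, ρ = 7817 kg/m³
  alloy Z: E = 32.73 GPa, ρ = 2453 kg/m³
  alloy Y: M = 3.58×10⁻³
  alloy Z: M = 2.33×10⁻³
  alloy H: M = 1.86×10⁻³
  alloy W: M = 1.43×10⁻³
  alloy C: M = 1.23×10⁻³
Highest index: alloy Y.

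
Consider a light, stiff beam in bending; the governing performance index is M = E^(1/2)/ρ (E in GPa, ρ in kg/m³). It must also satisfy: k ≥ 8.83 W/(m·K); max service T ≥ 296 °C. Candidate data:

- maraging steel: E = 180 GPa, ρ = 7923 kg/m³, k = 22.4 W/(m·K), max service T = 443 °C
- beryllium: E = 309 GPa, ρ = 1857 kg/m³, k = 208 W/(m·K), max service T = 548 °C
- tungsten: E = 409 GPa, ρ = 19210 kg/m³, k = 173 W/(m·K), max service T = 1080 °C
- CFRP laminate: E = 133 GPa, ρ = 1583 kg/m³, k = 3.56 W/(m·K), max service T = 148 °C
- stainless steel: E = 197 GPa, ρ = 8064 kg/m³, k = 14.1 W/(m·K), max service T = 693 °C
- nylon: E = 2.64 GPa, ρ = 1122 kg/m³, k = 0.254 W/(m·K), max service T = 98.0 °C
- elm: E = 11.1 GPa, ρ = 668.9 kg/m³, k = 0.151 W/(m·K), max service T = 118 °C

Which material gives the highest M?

beryllium

Screen on constraints: k ≥ 8.83 W/(m·K); max service T ≥ 296 °C. Survivors: maraging steel, beryllium, tungsten, stainless steel.
Evaluate M for each candidate:
  beryllium: M = 9.47×10⁻³
  stainless steel: M = 1.74×10⁻³
  maraging steel: M = 1.69×10⁻³
  tungsten: M = 1.05×10⁻³
Beryllium has the largest M.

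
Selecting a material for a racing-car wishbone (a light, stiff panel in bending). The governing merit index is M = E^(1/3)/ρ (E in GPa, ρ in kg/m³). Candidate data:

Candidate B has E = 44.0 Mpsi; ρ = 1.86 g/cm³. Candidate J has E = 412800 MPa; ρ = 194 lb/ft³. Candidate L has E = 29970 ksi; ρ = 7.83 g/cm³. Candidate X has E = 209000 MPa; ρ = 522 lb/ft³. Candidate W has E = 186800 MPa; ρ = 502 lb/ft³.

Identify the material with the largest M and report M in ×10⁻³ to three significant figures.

candidate B, M = 3.61×10⁻³

After converting to SI:
  candidate B: E = 303.4 GPa, ρ = 1860 kg/m³
  candidate J: E = 412.8 GPa, ρ = 3108 kg/m³
  candidate L: E = 206.6 GPa, ρ = 7830 kg/m³
  candidate X: E = 209.0 GPa, ρ = 8362 kg/m³
  candidate W: E = 186.8 GPa, ρ = 8041 kg/m³
  candidate B: M = 3.61×10⁻³
  candidate J: M = 2.40×10⁻³
  candidate L: M = 0.755×10⁻³
  candidate W: M = 0.711×10⁻³
  candidate X: M = 0.710×10⁻³
Candidate B has the largest M.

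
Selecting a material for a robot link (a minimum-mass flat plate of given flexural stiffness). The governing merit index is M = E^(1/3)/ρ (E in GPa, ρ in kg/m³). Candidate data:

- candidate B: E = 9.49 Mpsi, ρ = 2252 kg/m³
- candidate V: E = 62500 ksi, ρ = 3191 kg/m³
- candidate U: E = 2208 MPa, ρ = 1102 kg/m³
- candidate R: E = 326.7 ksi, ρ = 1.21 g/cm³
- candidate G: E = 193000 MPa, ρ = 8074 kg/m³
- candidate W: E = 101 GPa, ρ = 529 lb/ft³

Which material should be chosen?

candidate V

Convert each candidate to consistent units, then evaluate M:
  candidate B: E = 65.43 GPa, ρ = 2252 kg/m³
  candidate V: E = 430.9 GPa, ρ = 3191 kg/m³
  candidate U: E = 2.208 GPa, ρ = 1102 kg/m³
  candidate R: E = 2.253 GPa, ρ = 1210 kg/m³
  candidate G: E = 193.0 GPa, ρ = 8074 kg/m³
  candidate W: E = 101.0 GPa, ρ = 8474 kg/m³
  candidate V: M = 2.37×10⁻³
  candidate B: M = 1.79×10⁻³
  candidate U: M = 1.18×10⁻³
  candidate R: M = 1.08×10⁻³
  candidate G: M = 0.716×10⁻³
  candidate W: M = 0.550×10⁻³
Candidate V ranks first.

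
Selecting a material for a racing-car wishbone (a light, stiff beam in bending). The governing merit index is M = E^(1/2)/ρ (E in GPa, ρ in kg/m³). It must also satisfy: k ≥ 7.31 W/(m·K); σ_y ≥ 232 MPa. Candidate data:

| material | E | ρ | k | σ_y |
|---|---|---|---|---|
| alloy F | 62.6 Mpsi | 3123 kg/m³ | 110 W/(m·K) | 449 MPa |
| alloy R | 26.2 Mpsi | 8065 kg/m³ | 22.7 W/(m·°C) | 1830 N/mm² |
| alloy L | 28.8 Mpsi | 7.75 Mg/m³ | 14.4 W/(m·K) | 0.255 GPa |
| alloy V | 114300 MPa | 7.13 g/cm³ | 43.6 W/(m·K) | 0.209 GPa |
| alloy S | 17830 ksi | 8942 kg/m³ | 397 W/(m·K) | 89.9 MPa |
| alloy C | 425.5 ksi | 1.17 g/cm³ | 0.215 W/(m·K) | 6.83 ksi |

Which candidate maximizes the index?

alloy F

Screen on constraints: k ≥ 7.31 W/(m·K); σ_y ≥ 232 MPa. Survivors: alloy F, alloy R, alloy L.
Normalizing units and computing the index:
  alloy F: E = 431.6 GPa, ρ = 3123 kg/m³
  alloy R: E = 180.6 GPa, ρ = 8065 kg/m³
  alloy L: E = 198.6 GPa, ρ = 7750 kg/m³
  alloy F: M = 6.65×10⁻³
  alloy L: M = 1.82×10⁻³
  alloy R: M = 1.67×10⁻³
Alloy F ranks first.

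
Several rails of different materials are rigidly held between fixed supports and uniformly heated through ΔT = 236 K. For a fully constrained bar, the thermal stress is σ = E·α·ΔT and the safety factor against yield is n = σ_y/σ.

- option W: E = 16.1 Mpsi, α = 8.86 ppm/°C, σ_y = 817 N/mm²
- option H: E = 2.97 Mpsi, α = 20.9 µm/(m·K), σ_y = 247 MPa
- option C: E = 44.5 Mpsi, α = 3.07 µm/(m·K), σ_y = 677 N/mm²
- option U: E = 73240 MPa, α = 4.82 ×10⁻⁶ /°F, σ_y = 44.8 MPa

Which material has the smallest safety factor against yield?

option U

In consistent units (E in GPa, α in ×10⁻⁶/K, σ_y in MPa):
  option W: E = 111.0, α = 8.86, σ_y = 817.0 → σ = 232 MPa, n = 3.52
  option H: E = 20.48, α = 20.9, σ_y = 247.0 → σ = 101 MPa, n = 2.45
  option C: E = 306.8, α = 3.07, σ_y = 677.0 → σ = 222 MPa, n = 3.05
  option U: E = 73.24, α = 8.68, σ_y = 44.80 → σ = 150 MPa, n = 0.299
The minimum is option U at n = 0.299.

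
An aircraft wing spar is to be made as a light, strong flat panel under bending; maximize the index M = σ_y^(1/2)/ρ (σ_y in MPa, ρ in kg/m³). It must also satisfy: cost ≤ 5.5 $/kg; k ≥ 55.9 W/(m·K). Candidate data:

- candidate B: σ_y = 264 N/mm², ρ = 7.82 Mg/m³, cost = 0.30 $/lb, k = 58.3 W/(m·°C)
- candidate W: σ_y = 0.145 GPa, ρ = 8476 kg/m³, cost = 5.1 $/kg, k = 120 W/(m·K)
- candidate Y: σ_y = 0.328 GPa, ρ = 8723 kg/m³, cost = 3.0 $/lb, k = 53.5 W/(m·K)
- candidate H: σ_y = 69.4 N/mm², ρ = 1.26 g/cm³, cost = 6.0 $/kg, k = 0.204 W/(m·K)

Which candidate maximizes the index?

candidate B

Screen on constraints: cost ≤ 5.5 $/kg; k ≥ 55.9 W/(m·K). Survivors: candidate B, candidate W.
After converting to SI:
  candidate B: σ_y = 264.0 MPa, ρ = 7820 kg/m³
  candidate W: σ_y = 145.0 MPa, ρ = 8476 kg/m³
  candidate B: M = 2.08×10⁻³
  candidate W: M = 1.42×10⁻³
Candidate B ranks first.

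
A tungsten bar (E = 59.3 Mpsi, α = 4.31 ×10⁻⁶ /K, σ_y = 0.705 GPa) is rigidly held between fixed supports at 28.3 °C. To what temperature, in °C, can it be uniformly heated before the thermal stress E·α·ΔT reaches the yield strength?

E = 59.3 Mpsi = 408.9 GPa.
σ_y = 0.705 GPa = 705.0 MPa.
E·α·ΔT = 705.0 MPa ⇒ ΔT = 705.0 / (408.9×10³ × 4.31×10⁻⁶) = 400.1 K.
T = 28.3 + 400.1 = 428.4 °C.

428 °C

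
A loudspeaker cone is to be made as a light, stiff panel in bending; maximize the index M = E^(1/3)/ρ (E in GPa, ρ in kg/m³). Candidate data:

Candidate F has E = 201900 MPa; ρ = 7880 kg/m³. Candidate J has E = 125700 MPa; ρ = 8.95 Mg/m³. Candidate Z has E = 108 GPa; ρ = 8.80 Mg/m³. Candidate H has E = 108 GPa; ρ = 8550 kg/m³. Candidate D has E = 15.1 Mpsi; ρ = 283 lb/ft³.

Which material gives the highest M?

candidate D

Putting every candidate on a common basis:
  candidate F: E = 201.9 GPa, ρ = 7880 kg/m³
  candidate J: E = 125.7 GPa, ρ = 8950 kg/m³
  candidate Z: E = 108.0 GPa, ρ = 8800 kg/m³
  candidate H: E = 108.0 GPa, ρ = 8550 kg/m³
  candidate D: E = 104.1 GPa, ρ = 4533 kg/m³
  candidate D: M = 1.04×10⁻³
  candidate F: M = 0.744×10⁻³
  candidate J: M = 0.560×10⁻³
  candidate H: M = 0.557×10⁻³
  candidate Z: M = 0.541×10⁻³
The maximum is for candidate D.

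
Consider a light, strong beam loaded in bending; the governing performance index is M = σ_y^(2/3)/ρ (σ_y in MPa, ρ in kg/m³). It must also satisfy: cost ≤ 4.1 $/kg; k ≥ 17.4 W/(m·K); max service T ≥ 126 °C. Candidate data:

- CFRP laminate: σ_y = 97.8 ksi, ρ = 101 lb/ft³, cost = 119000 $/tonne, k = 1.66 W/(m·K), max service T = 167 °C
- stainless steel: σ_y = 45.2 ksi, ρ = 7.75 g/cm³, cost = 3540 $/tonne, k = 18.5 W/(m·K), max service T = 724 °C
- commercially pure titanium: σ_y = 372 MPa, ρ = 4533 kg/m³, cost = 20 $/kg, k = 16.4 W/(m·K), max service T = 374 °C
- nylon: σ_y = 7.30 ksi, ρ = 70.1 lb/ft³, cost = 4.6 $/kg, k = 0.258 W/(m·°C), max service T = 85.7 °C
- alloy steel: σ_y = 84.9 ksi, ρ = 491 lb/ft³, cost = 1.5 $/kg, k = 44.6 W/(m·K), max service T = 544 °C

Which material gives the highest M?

alloy steel

Screen on constraints: cost ≤ 4.1 $/kg; k ≥ 17.4 W/(m·K); max service T ≥ 126 °C. Survivors: stainless steel, alloy steel.
Normalizing units and computing the index:
  stainless steel: σ_y = 311.6 MPa, ρ = 7750 kg/m³
  alloy steel: σ_y = 585.4 MPa, ρ = 7865 kg/m³
  alloy steel: M = 8.90×10⁻³
  stainless steel: M = 5.93×10⁻³
The maximum is for alloy steel.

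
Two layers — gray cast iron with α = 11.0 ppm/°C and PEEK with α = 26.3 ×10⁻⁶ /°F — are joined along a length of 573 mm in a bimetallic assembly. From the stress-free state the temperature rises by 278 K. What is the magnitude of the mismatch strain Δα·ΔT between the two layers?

0.0101

PEEK: α = 26.3×10⁻⁶/°F × 9/5 = 47.3×10⁻⁶/K.
Δα = |11.0 − 47.3|×10⁻⁶/K = 36.3×10⁻⁶/K.
Mismatch strain = Δα·ΔT = 36.3×10⁻⁶ × 278.0 = 0.0101.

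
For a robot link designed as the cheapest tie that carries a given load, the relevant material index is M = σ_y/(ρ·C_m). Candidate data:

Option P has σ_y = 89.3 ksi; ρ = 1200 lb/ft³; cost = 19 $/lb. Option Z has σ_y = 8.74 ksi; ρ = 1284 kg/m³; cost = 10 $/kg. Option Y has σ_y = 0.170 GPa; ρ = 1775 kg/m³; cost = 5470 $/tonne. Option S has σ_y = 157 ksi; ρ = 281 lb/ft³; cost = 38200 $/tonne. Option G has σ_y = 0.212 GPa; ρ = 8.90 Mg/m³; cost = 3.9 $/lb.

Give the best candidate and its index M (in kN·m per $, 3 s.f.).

option Y, M = 17.5 kN·m per $

After converting to SI:
  option P: σ_y = 615.7 MPa, ρ = 19220 kg/m³, cost = 41.89 $/kg
  option Z: σ_y = 60.26 MPa, ρ = 1284 kg/m³, cost = 10.00 $/kg
  option Y: σ_y = 170.0 MPa, ρ = 1775 kg/m³, cost = 5.470 $/kg
  option S: σ_y = 1082 MPa, ρ = 4501 kg/m³, cost = 38.20 $/kg
  option G: σ_y = 212.0 MPa, ρ = 8900 kg/m³, cost = 8.598 $/kg
  option Y: M = 17.5 kN·m per $
  option S: M = 6.30 kN·m per $
  option Z: M = 4.69 kN·m per $
  option G: M = 2.77 kN·m per $
  option P: M = 0.765 kN·m per $
Option Y ranks first.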